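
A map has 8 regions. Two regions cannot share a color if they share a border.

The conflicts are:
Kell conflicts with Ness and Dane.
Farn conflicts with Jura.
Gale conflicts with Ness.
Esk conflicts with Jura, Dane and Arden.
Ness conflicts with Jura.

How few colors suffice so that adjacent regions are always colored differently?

The cycle Ness-Jura-Esk-Dane-Kell-Ness has odd length 5, so it cannot be 2-colored; at least 3 colors are needed.
3 colors suffice: color 1 → {Farn, Esk, Ness}; color 2 → {Gale, Jura, Dane, Arden}; color 3 → {Kell}. Each listed conflict is separated.

3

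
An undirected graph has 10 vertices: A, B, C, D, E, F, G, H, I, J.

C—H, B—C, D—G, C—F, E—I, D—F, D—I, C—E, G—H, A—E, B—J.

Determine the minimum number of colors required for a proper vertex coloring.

The cycle C-E-I-D-F-C has odd length 5, so it cannot be 2-colored; at least 3 colors are needed.
3 colors suffice: A=red, B=blue, C=red, D=red, E=blue, F=blue, G=green, H=blue, I=green, J=red. Each edge has distinct colors on its endpoints.

3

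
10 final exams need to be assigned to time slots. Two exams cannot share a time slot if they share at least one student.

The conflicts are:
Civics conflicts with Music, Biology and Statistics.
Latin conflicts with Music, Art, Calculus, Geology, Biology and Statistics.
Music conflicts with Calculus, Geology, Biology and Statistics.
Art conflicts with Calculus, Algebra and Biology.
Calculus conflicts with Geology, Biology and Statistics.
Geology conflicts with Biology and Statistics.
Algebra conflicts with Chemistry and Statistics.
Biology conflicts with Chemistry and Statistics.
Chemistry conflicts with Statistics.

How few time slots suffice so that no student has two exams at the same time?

6

Latin, Music, Calculus, Geology, Biology, Statistics all conflict with each other, so at least 6 time slots are needed.
A valid assignment using 6 time slots: Civics=3, Latin=5, Music=4, Art=1, Calculus=3, Geology=6, Algebra=2, Biology=2, Chemistry=3, Statistics=1. No two conflicting exams share a time slot.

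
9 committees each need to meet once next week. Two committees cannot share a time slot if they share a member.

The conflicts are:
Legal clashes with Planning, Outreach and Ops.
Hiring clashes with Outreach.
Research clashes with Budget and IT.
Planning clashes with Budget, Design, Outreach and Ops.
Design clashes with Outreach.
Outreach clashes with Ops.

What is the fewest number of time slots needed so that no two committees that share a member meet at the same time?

Legal, Planning, Outreach, Ops pairwise conflict, so at least 4 time slots are needed.
4 time slots suffice: time slot 1 → {Hiring, Research, Planning}; time slot 2 → {Budget, Outreach, IT}; time slot 3 → {Legal, Design}; time slot 4 → {Ops}. Every pair that conflicts lands in different time slots.

4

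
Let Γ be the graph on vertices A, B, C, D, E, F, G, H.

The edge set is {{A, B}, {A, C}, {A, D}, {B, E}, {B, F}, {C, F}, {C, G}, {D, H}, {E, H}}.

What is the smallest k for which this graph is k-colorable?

The cycle E-B-A-D-H-E has odd length 5, so it cannot be 2-colored; at least 3 colors are needed.
3 colors suffice: color 1 → {A, F, G, H}; color 2 → {B, C, D}; color 3 → {E}. Each edge has distinct colors on its endpoints.

3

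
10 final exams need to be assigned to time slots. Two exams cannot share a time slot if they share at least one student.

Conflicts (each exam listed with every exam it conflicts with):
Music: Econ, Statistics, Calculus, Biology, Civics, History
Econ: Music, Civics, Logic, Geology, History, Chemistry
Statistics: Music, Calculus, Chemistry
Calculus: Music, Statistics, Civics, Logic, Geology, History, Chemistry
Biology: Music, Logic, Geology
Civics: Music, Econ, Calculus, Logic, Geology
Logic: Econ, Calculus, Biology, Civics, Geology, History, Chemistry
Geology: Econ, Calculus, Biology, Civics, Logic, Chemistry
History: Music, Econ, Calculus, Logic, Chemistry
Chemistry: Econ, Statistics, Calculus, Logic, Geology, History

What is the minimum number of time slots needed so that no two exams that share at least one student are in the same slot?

Calculus, Logic, History, Chemistry pairwise conflict, so at least 4 time slots are needed.
4 time slots suffice: time slot 1 → {Econ, Calculus, Biology}; time slot 2 → {Music, Logic}; time slot 3 → {Statistics, Geology, History}; time slot 4 → {Civics, Chemistry}. Each listed conflict is separated.

4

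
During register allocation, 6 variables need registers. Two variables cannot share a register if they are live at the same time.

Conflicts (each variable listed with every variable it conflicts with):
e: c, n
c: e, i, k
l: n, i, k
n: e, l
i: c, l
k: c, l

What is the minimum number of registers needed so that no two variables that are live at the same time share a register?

The cycle c-e-n-l-i-c has odd length 5, so it cannot be 2-colored; at least 3 registers are needed.
3 registers suffice: register 1 → {c, l}; register 2 → {n, i, k}; register 3 → {e}. Every pair that conflicts lands in different registers.

3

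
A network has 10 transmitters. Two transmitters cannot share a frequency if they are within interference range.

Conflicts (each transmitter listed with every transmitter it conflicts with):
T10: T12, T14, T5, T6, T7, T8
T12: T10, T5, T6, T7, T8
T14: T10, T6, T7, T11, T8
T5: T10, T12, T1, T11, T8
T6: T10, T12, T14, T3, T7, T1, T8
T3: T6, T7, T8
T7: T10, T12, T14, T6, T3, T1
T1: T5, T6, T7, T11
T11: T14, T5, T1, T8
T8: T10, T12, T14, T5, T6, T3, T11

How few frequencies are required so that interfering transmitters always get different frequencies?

4

T10, T12, T5, T8 are mutually in conflict, so at least 4 frequencies are needed.
4 frequencies suffice: T10=3, T12=4, T14=4, T5=2, T6=2, T3=3, T7=1, T1=4, T11=3, T8=1. Each listed conflict is separated.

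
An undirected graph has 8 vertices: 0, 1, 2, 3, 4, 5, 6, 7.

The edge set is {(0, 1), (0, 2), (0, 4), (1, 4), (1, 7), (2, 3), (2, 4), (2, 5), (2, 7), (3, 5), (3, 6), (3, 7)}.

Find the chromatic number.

3

0, 1, 4 are pairwise adjacent, so at least 3 colors are needed.
One proper 3-coloring: 0=c, 1=a, 2=a, 3=b, 4=b, 5=c, 6=a, 7=c. Each edge has distinct colors on its endpoints.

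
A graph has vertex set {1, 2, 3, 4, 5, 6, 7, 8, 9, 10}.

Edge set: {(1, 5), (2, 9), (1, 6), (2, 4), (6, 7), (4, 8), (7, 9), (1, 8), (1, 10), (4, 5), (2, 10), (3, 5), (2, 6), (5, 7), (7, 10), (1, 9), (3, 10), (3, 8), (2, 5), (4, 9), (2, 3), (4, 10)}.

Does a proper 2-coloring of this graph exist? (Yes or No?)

2, 4, 9 form a triangle, so at least 3 colors are needed.
So 2 colors are not enough.

No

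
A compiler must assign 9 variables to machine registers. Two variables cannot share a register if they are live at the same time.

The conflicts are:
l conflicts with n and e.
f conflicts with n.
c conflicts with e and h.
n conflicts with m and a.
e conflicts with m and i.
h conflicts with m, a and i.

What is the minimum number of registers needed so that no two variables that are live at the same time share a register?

h and a conflict, so at least 2 registers are needed.
Using 2 registers: l=2, f=2, c=2, n=1, e=1, h=1, m=2, a=2, i=2. No two conflicting variables share a register.

2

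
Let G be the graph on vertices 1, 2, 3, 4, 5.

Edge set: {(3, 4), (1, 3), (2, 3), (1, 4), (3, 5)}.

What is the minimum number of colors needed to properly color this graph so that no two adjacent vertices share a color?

1, 3, 4 are mutually adjacent, so at least 3 colors are needed.
3 colors suffice: color red → {3}; color blue → {2, 4, 5}; color green → {1}. No two adjacent vertices share a color.

3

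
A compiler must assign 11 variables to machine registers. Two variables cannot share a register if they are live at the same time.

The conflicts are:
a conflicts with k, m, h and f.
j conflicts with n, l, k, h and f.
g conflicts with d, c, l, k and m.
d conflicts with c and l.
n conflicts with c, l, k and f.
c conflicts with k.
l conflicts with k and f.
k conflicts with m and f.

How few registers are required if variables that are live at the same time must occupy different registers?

j, n, l, k, f pairwise conflict, so at least 5 registers are needed.
5 registers suffice: a=2, j=3, g=3, d=1, n=4, c=2, l=2, k=1, m=4, h=1, f=5. No two conflicting variables share a register.

5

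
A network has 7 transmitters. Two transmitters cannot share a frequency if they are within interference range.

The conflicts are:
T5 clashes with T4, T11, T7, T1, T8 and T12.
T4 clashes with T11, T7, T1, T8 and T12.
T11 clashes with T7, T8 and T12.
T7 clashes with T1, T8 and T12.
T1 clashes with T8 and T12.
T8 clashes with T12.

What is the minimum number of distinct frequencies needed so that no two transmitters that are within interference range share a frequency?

6

T5, T4, T7, T1, T8, T12 all conflict with each other, so at least 6 frequencies are needed.
6 frequencies suffice: T5=4, T4=1, T11=6, T7=3, T1=6, T8=5, T12=2. Each listed conflict is separated.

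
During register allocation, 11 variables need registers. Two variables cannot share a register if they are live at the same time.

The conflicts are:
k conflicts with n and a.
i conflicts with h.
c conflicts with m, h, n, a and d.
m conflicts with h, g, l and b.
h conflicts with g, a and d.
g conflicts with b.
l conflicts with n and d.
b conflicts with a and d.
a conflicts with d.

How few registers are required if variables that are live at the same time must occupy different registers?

c, h, a, d all conflict with each other, so at least 4 registers are needed.
4 registers suffice: register 1 → {k, h, l, b}; register 2 → {i, m, n, d}; register 3 → {g, a}; register 4 → {c}. Every pair that conflicts lands in different registers.

4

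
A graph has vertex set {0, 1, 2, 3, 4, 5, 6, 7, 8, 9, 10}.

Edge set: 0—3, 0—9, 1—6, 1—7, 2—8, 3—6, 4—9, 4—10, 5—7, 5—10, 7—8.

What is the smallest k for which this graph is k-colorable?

The cycle 0-3-6-1-7-5-10-4-9-0 has odd length 9, so it cannot be 2-colored; at least 3 colors are needed.
3 colors suffice: color a → {2, 6, 7, 9, 10}; color b → {1, 3, 4, 5, 8}; color c → {0}. Every edge joins two different colors.

3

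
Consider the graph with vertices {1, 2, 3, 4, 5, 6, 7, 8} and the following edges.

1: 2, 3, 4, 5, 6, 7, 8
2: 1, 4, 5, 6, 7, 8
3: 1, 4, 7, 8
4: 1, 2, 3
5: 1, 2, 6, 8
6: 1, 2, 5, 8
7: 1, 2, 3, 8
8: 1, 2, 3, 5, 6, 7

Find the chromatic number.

5

1, 2, 5, 6, 8 are pairwise adjacent (a clique of size 5), so at least 5 colors are needed.
5 colors suffice: color red → {1}; color blue → {4, 8}; color green → {2, 3}; color yellow → {6, 7}; color purple → {5}. No two adjacent vertices share a color.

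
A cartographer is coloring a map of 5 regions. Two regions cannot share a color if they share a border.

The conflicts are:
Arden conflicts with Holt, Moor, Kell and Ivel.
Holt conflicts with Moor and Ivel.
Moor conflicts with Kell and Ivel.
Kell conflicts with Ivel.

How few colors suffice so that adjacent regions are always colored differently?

Arden, Holt, Moor, Ivel pairwise conflict, so at least 4 colors are needed.
A valid assignment using 4 colors: Arden=3, Holt=4, Moor=2, Kell=4, Ivel=1. Every pair that conflicts lands in different colors.

4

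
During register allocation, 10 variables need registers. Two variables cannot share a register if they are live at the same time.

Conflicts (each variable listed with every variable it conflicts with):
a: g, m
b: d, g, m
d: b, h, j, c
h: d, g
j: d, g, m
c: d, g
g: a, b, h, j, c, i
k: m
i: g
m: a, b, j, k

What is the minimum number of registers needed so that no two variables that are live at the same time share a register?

2

j and m conflict, so at least 2 registers are needed.
2 registers suffice: register 1 → {d, g, m}; register 2 → {a, b, h, j, c, k, i}. Each listed conflict is separated.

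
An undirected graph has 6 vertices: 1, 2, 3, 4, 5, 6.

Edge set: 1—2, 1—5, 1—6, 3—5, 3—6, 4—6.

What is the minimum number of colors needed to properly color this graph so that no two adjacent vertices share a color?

1 and 5 are adjacent, so at least 2 colors are needed.
A valid assignment using 2 colors: 1=red, 2=blue, 3=red, 4=red, 5=blue, 6=blue. Each edge has distinct colors on its endpoints.

2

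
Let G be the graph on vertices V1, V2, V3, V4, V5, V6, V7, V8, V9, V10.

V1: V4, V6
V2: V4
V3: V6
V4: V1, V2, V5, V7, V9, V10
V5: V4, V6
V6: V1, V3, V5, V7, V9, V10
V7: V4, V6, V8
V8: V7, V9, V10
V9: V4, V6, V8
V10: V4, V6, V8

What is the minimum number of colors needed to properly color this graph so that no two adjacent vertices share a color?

V8 and V10 are adjacent, so at least 2 colors are needed.
A valid assignment using 2 colors: V1=B, V2=B, V3=B, V4=R, V5=B, V6=R, V7=B, V8=R, V9=B, V10=B. Each edge has distinct colors on its endpoints.

2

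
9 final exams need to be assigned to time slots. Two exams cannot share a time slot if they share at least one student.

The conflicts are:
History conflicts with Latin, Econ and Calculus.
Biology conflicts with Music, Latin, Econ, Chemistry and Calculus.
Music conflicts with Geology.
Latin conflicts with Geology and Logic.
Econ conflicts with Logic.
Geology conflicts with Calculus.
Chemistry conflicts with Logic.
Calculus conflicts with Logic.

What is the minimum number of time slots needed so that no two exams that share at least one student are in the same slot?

History and Latin conflict, so at least 2 time slots are needed.
2 time slots suffice: time slot 1 → {History, Biology, Geology, Logic}; time slot 2 → {Music, Latin, Econ, Chemistry, Calculus}. No two conflicting exams share a time slot.

2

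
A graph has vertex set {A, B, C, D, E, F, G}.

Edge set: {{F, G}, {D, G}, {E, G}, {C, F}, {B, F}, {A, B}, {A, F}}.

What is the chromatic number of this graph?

A, B, F form a triangle, so at least 3 colors are needed.
3 colors suffice: color 1 → {D, E, F}; color 2 → {A, C, G}; color 3 → {B}. No two adjacent vertices share a color.

3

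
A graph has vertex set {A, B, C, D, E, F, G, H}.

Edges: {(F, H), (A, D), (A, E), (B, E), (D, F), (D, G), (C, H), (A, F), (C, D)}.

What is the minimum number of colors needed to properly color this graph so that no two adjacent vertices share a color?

3

A, D, F are pairwise adjacent, so at least 3 colors are needed.
3 colors suffice: color red → {D, E, H}; color blue → {B, C, F, G}; color green → {A}. Every edge joins two different colors.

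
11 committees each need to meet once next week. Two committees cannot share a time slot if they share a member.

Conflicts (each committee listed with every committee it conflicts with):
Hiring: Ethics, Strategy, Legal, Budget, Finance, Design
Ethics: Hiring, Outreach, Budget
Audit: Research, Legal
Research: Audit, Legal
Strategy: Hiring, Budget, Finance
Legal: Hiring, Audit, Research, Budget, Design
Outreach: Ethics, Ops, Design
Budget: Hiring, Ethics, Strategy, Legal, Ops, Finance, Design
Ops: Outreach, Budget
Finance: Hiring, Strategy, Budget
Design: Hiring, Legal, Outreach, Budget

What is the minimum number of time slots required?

Hiring, Strategy, Budget, Finance are mutually in conflict, so at least 4 time slots are needed.
4 time slots suffice: time slot 1 → {Research, Outreach, Budget}; time slot 2 → {Hiring, Audit, Ops}; time slot 3 → {Ethics, Legal, Finance}; time slot 4 → {Strategy, Design}. Each listed conflict is separated.

4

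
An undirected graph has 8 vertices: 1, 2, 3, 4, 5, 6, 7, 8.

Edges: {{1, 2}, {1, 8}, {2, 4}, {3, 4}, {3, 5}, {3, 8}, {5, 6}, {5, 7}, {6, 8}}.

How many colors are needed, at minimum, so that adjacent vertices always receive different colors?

The cycle 2-1-8-3-4-2 has odd length 5, so it cannot be 2-colored; at least 3 colors are needed.
3 colors suffice: color red → {4, 5, 8}; color blue → {2, 3, 6, 7}; color green → {1}. Every edge joins two different colors.

3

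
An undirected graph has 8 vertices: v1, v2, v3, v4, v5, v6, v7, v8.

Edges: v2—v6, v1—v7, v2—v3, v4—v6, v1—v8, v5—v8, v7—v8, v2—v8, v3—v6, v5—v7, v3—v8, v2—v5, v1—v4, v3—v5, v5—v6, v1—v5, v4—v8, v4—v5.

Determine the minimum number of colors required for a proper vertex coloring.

v2, v3, v5, v8 form a clique, so at least 4 colors are needed.
One proper 4-coloring: v1=G, v2=G, v3=Y, v4=Y, v5=R, v6=B, v7=Y, v8=B. Each edge has distinct colors on its endpoints.

4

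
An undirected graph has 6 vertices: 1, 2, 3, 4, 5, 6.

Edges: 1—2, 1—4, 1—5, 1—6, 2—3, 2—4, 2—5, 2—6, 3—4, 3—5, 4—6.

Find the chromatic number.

4

1, 2, 4, 6 form a clique, so at least 4 colors are needed.
4 colors suffice: color a → {2}; color b → {4, 5}; color c → {1, 3}; color d → {6}. Each edge has distinct colors on its endpoints.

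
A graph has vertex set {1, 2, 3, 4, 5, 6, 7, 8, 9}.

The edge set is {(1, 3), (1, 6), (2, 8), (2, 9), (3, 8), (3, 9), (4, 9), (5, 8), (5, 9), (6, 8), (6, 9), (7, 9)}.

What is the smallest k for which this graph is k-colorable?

5 and 9 are adjacent, so at least 2 colors are needed.
2 colors suffice: color a → {1, 8, 9}; color b → {2, 3, 4, 5, 6, 7}. Each edge has distinct colors on its endpoints.

2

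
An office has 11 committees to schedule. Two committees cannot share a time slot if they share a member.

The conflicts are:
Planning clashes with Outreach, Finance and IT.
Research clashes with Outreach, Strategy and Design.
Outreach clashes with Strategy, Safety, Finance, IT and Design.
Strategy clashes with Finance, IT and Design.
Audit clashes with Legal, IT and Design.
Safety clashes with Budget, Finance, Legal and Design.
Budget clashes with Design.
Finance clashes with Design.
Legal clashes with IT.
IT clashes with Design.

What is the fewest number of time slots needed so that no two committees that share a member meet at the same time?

Outreach, Safety, Finance, Design all conflict with each other, so at least 4 time slots are needed.
A valid assignment using 4 time slots: Planning=1, Research=3, Outreach=2, Strategy=4, Audit=2, Safety=4, Budget=2, Finance=3, Legal=1, IT=3, Design=1. Every pair that conflicts lands in different time slots.

4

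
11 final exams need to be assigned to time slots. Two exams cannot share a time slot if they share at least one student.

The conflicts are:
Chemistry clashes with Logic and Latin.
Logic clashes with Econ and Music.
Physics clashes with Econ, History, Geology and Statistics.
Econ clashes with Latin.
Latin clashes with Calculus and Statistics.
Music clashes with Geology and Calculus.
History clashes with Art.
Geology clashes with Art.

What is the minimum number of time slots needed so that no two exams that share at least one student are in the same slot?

The cycle Calculus-Latin-Econ-Logic-Music-Calculus has odd length 5, so it cannot be 2-colored; at least 3 time slots are needed.
3 time slots suffice: time slot 1 → {Logic, Physics, Latin, Art}; time slot 2 → {Chemistry, Econ, History, Geology, Calculus, Statistics}; time slot 3 → {Music}. No two conflicting exams share a time slot.

3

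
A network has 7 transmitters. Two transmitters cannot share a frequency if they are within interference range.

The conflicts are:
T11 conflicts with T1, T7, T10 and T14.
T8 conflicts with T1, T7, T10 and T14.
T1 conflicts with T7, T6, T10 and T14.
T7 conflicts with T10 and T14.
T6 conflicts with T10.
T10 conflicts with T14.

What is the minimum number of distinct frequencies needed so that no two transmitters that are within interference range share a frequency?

T8, T1, T7, T10, T14 pairwise conflict, so at least 5 frequencies are needed.
A valid assignment using 5 frequencies: T11=5, T8=5, T1=1, T7=3, T6=3, T10=2, T14=4. Every pair that conflicts lands in different frequencies.

5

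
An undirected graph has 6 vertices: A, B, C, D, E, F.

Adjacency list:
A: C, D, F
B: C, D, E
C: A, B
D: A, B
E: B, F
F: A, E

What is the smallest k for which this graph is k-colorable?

The cycle A-D-B-E-F-A has odd length 5, so it cannot be 2-colored; at least 3 colors are needed.
3 colors suffice: A=1, B=1, C=2, D=2, E=3, F=2. No two adjacent vertices share a color.

3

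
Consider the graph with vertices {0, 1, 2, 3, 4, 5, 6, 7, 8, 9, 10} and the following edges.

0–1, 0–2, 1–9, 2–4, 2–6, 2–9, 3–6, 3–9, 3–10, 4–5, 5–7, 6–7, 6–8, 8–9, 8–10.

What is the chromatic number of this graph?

3

The cycle 4-5-7-6-2-4 has odd length 5, so it cannot be 2-colored; at least 3 colors are needed.
One proper 3-coloring: 0=b, 1=a, 2=a, 3=a, 4=b, 5=c, 6=b, 7=a, 8=a, 9=b, 10=b. No two adjacent vertices share a color.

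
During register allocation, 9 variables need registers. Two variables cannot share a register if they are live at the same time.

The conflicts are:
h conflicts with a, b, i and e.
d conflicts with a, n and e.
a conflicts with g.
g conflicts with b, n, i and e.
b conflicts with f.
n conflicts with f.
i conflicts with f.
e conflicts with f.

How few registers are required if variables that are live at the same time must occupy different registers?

a and g conflict, so at least 2 registers are needed.
Using 2 registers: h=1, d=1, a=2, g=1, b=2, n=2, i=2, e=2, f=1. Every pair that conflicts lands in different registers.

2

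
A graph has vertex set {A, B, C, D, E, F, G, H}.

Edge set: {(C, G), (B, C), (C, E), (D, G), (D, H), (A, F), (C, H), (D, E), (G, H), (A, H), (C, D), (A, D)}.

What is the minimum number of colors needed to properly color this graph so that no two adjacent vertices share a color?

4

C, D, G, H are mutually adjacent (a clique of size 4), so at least 4 colors are needed.
One proper 4-coloring: A=1, B=2, C=1, D=2, E=3, F=2, G=4, H=3. Each edge has distinct colors on its endpoints.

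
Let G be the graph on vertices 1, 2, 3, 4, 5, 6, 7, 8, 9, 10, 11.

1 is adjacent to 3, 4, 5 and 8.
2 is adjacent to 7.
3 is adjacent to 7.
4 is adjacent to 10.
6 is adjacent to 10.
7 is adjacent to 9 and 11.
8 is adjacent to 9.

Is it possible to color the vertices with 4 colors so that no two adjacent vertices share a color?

Yes

The chromatic number is 3. The cycle 3-7-9-8-1-3 has odd length 5, so it cannot be 2-colored; at least 3 colors are needed.
One proper 3-coloring: 1=red, 2=blue, 3=blue, 4=blue, 5=blue, 6=blue, 7=red, 8=green, 9=blue, 10=red, 11=blue.
Since 4 ≥ 3, a proper 4-coloring certainly exists.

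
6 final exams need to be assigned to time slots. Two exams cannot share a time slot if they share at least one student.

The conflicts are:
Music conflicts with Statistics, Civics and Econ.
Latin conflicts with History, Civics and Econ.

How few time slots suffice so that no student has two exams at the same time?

2

Music and Civics conflict, so at least 2 time slots are needed.
2 time slots suffice: time slot 1 → {Music, Latin}; time slot 2 → {History, Statistics, Civics, Econ}. No two conflicting exams share a time slot.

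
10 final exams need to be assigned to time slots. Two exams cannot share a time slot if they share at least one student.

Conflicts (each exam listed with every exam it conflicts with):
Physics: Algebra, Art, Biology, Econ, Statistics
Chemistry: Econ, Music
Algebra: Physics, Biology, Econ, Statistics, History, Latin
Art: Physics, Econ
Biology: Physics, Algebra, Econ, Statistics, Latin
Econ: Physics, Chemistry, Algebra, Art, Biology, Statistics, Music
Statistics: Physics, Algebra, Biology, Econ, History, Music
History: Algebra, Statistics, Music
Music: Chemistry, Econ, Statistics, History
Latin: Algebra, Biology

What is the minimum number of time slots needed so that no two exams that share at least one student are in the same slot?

Physics, Algebra, Biology, Econ, Statistics all conflict with each other, so at least 5 time slots are needed.
5 time slots suffice: time slot 1 → {Econ, History, Latin}; time slot 2 → {Algebra, Art, Music}; time slot 3 → {Chemistry, Statistics}; time slot 4 → {Physics}; time slot 5 → {Biology}. No two conflicting exams share a time slot.

5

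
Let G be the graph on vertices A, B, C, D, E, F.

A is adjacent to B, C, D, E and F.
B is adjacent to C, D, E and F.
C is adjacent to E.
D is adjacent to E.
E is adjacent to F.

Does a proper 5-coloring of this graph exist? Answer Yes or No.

Yes

The chromatic number is 4. A, B, D, E are pairwise adjacent (a clique of size 4), so at least 4 colors are needed.
4 colors suffice: color red → {E}; color blue → {A}; color green → {B}; color yellow → {C, D, F}.
Since 5 ≥ 4, a proper 5-coloring certainly exists.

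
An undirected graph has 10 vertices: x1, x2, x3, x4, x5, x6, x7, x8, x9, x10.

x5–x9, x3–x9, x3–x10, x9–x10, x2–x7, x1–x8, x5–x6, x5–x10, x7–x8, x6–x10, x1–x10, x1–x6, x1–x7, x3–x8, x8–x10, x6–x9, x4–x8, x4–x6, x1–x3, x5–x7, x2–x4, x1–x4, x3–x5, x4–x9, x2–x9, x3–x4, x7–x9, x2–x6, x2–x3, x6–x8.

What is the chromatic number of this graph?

x3, x5, x9, x10 form a clique, so at least 4 colors are needed.
4 colors suffice: color 1 → {x3, x6, x7}; color 2 → {x1, x9}; color 3 → {x4, x10}; color 4 → {x2, x5, x8}. Each edge has distinct colors on its endpoints.

4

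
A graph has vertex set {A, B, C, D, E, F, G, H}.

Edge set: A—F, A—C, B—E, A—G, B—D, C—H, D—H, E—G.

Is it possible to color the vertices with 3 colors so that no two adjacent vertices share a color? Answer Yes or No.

The chromatic number is 3. The cycle H-C-A-G-E-B-D-H has odd length 7, so it cannot be 2-colored; at least 3 colors are needed.
One proper 3-coloring: A=red, B=blue, C=blue, D=red, E=red, F=blue, G=blue, H=green.
That is already a proper 3-coloring.

Yes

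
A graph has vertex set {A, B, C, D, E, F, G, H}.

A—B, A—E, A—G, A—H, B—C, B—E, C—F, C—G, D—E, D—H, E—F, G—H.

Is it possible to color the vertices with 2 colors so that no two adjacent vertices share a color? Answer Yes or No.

A, G, H are pairwise adjacent, so at least 3 colors are needed.
So 2 colors are not enough.

No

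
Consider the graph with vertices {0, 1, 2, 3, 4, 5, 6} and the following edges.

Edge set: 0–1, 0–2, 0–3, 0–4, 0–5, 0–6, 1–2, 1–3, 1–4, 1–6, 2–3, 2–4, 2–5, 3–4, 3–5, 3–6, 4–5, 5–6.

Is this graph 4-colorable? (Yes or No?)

0, 2, 3, 4, 5 form a clique, so at least 5 colors are needed.
So 4 colors are not enough.

No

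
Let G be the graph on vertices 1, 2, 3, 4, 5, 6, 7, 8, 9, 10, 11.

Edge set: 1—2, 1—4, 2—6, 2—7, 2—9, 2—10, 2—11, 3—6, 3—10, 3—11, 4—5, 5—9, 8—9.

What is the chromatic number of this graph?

The cycle 9-2-1-4-5-9 has odd length 5, so it cannot be 2-colored; at least 3 colors are needed.
A valid assignment using 3 colors: 1=b, 2=a, 3=a, 4=a, 5=c, 6=b, 7=b, 8=a, 9=b, 10=b, 11=b. No two adjacent vertices share a color.

3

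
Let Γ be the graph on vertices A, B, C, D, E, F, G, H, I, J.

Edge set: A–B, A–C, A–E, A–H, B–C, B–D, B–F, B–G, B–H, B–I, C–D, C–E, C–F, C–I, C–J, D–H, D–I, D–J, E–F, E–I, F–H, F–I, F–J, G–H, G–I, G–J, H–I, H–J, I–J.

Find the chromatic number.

B, F, H, I are pairwise adjacent (a clique of size 4), so at least 4 colors are needed.
4 colors suffice: color 1 → {A, I}; color 2 → {C, H}; color 3 → {B, E, J}; color 4 → {D, F, G}. Each edge has distinct colors on its endpoints.

4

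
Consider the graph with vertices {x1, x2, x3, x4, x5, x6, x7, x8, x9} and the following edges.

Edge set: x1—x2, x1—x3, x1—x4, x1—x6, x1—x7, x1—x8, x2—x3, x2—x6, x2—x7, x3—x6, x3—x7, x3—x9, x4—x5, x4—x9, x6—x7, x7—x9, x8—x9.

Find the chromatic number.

5

x1, x2, x3, x6, x7 form a clique, so at least 5 colors are needed.
5 colors suffice: x1=R, x2=P, x3=B, x4=B, x5=R, x6=Y, x7=G, x8=B, x9=R. No two adjacent vertices share a color.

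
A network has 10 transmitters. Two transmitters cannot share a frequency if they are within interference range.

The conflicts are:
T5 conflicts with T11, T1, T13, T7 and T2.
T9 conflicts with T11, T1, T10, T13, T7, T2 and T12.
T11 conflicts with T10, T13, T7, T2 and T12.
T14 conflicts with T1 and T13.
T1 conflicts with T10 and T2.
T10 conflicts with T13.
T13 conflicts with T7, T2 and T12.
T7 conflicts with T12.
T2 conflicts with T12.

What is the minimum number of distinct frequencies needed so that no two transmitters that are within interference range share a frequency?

T9, T11, T13, T2, T12 pairwise conflict, so at least 5 frequencies are needed.
5 frequencies suffice: frequency 1 → {T1, T13}; frequency 2 → {T5, T9, T14}; frequency 3 → {T11}; frequency 4 → {T10, T7, T2}; frequency 5 → {T12}. No two conflicting transmitters share a frequency.

5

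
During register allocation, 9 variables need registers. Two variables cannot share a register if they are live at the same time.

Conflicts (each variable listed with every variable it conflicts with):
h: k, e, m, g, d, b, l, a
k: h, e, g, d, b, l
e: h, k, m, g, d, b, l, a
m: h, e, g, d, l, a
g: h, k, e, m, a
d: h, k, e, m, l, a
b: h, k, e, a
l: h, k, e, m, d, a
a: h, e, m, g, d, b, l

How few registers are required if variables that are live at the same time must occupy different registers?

h, e, m, d, l, a are mutually in conflict, so at least 6 registers are needed.
6 registers suffice: register 1 → {h}; register 2 → {e}; register 3 → {k, a}; register 4 → {m, b}; register 5 → {g, d}; register 6 → {l}. No two conflicting variables share a register.

6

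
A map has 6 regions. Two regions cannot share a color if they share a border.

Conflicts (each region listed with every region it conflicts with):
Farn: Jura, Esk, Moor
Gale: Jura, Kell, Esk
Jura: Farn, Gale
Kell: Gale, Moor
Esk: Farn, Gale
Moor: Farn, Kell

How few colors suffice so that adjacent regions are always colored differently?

3

The cycle Farn-Moor-Kell-Gale-Jura-Farn has odd length 5, so it cannot be 2-colored; at least 3 colors are needed.
3 colors suffice: Farn=1, Gale=1, Jura=2, Kell=2, Esk=2, Moor=3. No two conflicting regions share a color.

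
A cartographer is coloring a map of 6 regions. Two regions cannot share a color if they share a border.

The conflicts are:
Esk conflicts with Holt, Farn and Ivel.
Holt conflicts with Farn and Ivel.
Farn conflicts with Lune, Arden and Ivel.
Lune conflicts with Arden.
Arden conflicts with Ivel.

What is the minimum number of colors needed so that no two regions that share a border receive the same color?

4

Esk, Holt, Farn, Ivel all conflict with each other, so at least 4 colors are needed.
A valid assignment using 4 colors: Esk=4, Holt=3, Farn=1, Lune=2, Arden=3, Ivel=2. Every pair that conflicts lands in different colors.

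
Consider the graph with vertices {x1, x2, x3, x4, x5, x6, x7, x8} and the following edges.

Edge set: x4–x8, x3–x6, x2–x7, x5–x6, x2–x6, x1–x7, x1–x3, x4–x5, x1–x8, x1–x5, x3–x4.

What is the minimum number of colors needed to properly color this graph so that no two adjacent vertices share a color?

3

The cycle x1-x5-x6-x2-x7-x1 has odd length 5, so it cannot be 2-colored; at least 3 colors are needed.
3 colors suffice: color R → {x1, x4, x6}; color B → {x2, x3, x5, x8}; color G → {x7}. No two adjacent vertices share a color.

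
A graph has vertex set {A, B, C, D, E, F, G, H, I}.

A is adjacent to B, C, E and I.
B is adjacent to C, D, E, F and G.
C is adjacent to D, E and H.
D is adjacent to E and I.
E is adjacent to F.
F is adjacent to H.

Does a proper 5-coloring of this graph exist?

Yes

The chromatic number is 4. A, B, C, E are pairwise adjacent (a clique of size 4), so at least 4 colors are needed.
A valid assignment using 4 colors: A=4, B=1, C=3, D=4, E=2, F=3, G=2, H=1, I=1.
Since 5 ≥ 4, a proper 5-coloring certainly exists.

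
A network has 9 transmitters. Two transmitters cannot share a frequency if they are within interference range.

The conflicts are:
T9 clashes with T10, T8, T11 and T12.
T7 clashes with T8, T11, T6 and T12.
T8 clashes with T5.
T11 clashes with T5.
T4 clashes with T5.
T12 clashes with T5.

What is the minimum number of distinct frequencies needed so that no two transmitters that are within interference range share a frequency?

T7 and T12 conflict, so at least 2 frequencies are needed.
2 frequencies suffice: frequency 1 → {T9, T7, T5}; frequency 2 → {T10, T8, T11, T6, T4, T12}. Every pair that conflicts lands in different frequencies.

2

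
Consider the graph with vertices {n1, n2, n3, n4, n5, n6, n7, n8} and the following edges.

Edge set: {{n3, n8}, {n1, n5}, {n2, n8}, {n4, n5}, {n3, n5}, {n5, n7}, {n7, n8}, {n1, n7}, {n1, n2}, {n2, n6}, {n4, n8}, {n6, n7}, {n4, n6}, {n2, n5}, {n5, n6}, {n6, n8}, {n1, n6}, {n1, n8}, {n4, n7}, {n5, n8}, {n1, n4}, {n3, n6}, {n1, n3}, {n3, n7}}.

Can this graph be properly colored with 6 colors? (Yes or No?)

The chromatic number is 6. n1, n4, n5, n6, n7, n8 are mutually adjacent (a clique of size 6), so at least 6 colors are needed.
6 colors suffice: color 1 → {n8}; color 2 → {n6}; color 3 → {n5}; color 4 → {n1}; color 5 → {n2, n7}; color 6 → {n3, n4}.
That is already a proper 6-coloring.

Yes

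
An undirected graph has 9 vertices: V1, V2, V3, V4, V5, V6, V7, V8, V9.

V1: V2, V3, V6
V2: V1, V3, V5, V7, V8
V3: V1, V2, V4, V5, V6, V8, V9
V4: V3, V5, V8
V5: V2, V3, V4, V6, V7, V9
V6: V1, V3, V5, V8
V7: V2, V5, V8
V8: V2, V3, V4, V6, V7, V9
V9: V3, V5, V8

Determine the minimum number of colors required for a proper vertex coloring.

V3, V5, V9 are pairwise adjacent, so at least 3 colors are needed.
3 colors suffice: color 1 → {V3, V7}; color 2 → {V1, V5, V8}; color 3 → {V2, V4, V6, V9}. No two adjacent vertices share a color.

3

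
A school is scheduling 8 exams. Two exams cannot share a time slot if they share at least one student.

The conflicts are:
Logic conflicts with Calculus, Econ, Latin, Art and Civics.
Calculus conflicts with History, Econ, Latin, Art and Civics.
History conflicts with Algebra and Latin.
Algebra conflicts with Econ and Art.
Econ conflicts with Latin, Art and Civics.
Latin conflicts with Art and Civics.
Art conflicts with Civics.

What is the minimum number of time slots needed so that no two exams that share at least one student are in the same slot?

6

Logic, Calculus, Econ, Latin, Art, Civics pairwise conflict, so at least 6 time slots are needed.
6 time slots suffice: time slot 1 → {History, Art}; time slot 2 → {Algebra, Latin}; time slot 3 → {Calculus}; time slot 4 → {Econ}; time slot 5 → {Civics}; time slot 6 → {Logic}. Every pair that conflicts lands in different time slots.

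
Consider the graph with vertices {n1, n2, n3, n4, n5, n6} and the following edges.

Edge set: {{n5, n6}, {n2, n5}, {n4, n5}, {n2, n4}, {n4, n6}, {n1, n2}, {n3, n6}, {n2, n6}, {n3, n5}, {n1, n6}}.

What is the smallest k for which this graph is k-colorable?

n2, n4, n5, n6 are pairwise adjacent (a clique of size 4), so at least 4 colors are needed.
A valid assignment using 4 colors: n1=green, n2=blue, n3=blue, n4=yellow, n5=green, n6=red. Each edge has distinct colors on its endpoints.

4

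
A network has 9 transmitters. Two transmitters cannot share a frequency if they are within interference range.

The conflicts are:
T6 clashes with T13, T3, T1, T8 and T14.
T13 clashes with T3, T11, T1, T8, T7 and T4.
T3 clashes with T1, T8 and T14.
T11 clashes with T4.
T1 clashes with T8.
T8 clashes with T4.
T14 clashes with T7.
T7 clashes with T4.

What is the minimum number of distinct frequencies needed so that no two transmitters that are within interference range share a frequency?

T6, T13, T3, T1, T8 pairwise conflict, so at least 5 frequencies are needed.
5 frequencies suffice: frequency 1 → {T13, T14}; frequency 2 → {T11, T8, T7}; frequency 3 → {T6, T4}; frequency 4 → {T3}; frequency 5 → {T1}. Each listed conflict is separated.

5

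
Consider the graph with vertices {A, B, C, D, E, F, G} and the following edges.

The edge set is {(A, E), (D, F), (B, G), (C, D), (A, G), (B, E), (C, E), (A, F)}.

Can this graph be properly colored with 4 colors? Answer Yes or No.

Yes

The chromatic number is 3. The cycle C-E-A-F-D-C has odd length 5, so it cannot be 2-colored; at least 3 colors are needed.
3 colors suffice: color 1 → {A, B, C}; color 2 → {D, E, G}; color 3 → {F}.
Since 4 ≥ 3, a proper 4-coloring certainly exists.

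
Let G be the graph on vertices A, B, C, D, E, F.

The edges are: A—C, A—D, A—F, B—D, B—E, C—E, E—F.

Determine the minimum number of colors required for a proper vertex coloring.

3

The cycle D-A-C-E-B-D has odd length 5, so it cannot be 2-colored; at least 3 colors are needed.
3 colors suffice: color red → {A, E}; color blue → {B, C, F}; color green → {D}. Each edge has distinct colors on its endpoints.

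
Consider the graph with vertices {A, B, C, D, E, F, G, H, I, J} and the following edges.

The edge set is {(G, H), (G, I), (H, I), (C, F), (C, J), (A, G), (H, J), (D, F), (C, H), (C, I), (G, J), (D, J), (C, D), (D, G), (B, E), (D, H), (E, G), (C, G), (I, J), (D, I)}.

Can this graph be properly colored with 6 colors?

Yes

The chromatic number is 6. C, D, G, H, I, J form a clique, so at least 6 colors are needed.
6 colors suffice: color 1 → {B, F, G}; color 2 → {A, C, E}; color 3 → {D}; color 4 → {J}; color 5 → {I}; color 6 → {H}.
That is already a proper 6-coloring.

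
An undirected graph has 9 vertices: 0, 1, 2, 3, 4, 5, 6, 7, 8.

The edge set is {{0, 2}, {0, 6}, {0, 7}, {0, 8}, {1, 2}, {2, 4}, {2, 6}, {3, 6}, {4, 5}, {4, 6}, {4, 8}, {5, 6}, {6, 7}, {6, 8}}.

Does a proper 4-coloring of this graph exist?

The chromatic number is 3. 2, 4, 6 form a triangle, so at least 3 colors are needed.
3 colors suffice: color a → {1, 6}; color b → {0, 3, 4}; color c → {2, 5, 7, 8}.
Since 4 ≥ 3, a proper 4-coloring certainly exists.

Yes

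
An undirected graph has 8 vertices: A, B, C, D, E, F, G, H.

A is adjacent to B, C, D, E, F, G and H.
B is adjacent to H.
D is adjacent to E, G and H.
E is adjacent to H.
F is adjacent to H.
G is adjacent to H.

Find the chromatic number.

A, D, E, H are mutually adjacent (a clique of size 4), so at least 4 colors are needed.
4 colors suffice: color 1 → {A}; color 2 → {C, H}; color 3 → {B, D, F}; color 4 → {E, G}. No two adjacent vertices share a color.

4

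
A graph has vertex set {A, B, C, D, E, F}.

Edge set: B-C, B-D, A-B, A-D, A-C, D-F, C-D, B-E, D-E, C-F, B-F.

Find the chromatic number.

A, B, C, D are mutually adjacent (a clique of size 4), so at least 4 colors are needed.
4 colors suffice: color red → {B}; color blue → {D}; color green → {C, E}; color yellow → {A, F}. Each edge has distinct colors on its endpoints.

4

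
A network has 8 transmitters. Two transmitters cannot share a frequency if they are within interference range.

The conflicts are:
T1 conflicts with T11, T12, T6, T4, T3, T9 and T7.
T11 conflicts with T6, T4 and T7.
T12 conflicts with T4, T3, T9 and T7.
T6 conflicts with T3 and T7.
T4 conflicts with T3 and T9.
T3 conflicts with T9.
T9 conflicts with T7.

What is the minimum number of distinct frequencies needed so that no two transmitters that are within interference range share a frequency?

T1, T12, T4, T3, T9 are mutually in conflict, so at least 5 frequencies are needed.
5 frequencies suffice: frequency 1 → {T1}; frequency 2 → {T12, T6}; frequency 3 → {T4, T7}; frequency 4 → {T11, T3}; frequency 5 → {T9}. Every pair that conflicts lands in different frequencies.

5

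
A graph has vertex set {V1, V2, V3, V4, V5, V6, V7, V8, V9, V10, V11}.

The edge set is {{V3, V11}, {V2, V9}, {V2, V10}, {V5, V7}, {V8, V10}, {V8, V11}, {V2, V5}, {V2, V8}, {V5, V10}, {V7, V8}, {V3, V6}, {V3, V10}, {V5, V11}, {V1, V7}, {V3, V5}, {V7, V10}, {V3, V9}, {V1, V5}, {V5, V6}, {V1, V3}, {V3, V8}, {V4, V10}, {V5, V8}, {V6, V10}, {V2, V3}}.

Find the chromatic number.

V2, V3, V5, V8, V10 are pairwise adjacent (a clique of size 5), so at least 5 colors are needed.
One proper 5-coloring: V1=green, V2=purple, V3=blue, V4=red, V5=red, V6=yellow, V7=blue, V8=yellow, V9=red, V10=green, V11=green. Each edge has distinct colors on its endpoints.

5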